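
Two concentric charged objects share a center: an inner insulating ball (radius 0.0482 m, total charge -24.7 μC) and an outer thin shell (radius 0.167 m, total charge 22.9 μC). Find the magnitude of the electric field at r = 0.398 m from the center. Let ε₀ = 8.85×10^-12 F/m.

E ≈ 1.02e5 V/m

Take a concentric spherical Gaussian surface of radius r = 0.398 m (r > 0.167 m, enclosing both).
Q_enc = (-24.7 μC) + (22.9 μC) = -1.80e-6 C.
Applying ∮E·dA = Q_enc/ε₀ with Φ = E(4πr²):
E = |Q_enc|/(4πε₀r²) = (1.80e-6)/(4π·8.85×10^-12·(0.398)²) = 1.02×10^5 N/C.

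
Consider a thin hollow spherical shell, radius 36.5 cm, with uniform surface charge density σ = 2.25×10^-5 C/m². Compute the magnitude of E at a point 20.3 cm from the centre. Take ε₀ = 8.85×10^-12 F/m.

|E| = 0 N/C

Symmetry ⇒ E = E(r) r̂. Gaussian sphere of radius r = 20.3 cm (inside the shell, r < 36.5 cm).
All the charge is outside the Gaussian surface: Q_enc = 0, hence E = 0 everywhere inside the shell.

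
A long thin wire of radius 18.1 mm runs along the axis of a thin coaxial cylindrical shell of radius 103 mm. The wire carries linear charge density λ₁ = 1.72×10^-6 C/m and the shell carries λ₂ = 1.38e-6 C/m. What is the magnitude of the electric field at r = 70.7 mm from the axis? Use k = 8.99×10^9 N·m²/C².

|E| = 4.37e5 N/C

By cylindrical symmetry E is radial; use a coaxial Gaussian cylinder of radius 70.7 mm and length L (between the conductors, 18.1 mm < r < 103 mm).
Only the inner wire is enclosed; the outer shell contributes nothing inside itself. λ_enc = λ₁ = 1.72×10^-6 C/m.
Gauss's law: E·2πrL = λ_enc L/ε₀.
E = 2k|λ_enc|/r = 2(8.99×10^9)(1.72×10^-6)/(0.0707) = 4.37×10^5 N/C.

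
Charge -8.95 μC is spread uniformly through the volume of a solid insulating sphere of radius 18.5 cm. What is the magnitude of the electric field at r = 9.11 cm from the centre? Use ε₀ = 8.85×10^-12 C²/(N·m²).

By spherical symmetry E is radial; choose a Gaussian sphere of radius r = 9.11 cm (r < R).
Only the charge within r is enclosed: Q_enc = Q·(r/R)³ = (-8.95 μC)·(9.11 cm/18.5 cm)³ = -1.069×10^-6 C.
Since E is radial and uniform over the Gaussian sphere, Φ = E·4πr² = Q_enc/ε₀.
E = |Q_enc|/(4πε₀r²) = (1.069×10^-6)/(4π·8.85×10^-12·(0.0911)²) = 1.16×10^6 N/C.

|E| ≈ 1.16e6 N/C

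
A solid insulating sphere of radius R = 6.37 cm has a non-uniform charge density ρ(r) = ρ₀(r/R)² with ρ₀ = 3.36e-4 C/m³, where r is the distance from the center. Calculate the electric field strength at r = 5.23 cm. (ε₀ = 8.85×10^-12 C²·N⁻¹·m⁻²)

Symmetry ⇒ E = E(r) r̂. Gaussian sphere of radius r = 5.23 cm (r < R).
Integrate the density: Q_enc = 4π ∫₀^r ρ₀(r'/R)^2 r'² dr' = 4πρ₀ r^5/(5·R²) = 8.143×10^-8 C.
By Gauss's law, ∮E·dA = E·4πr² = Q_enc/ε₀.
E = |Q_enc|/(4πε₀r²) = (8.143×10^-8)/(4π·8.85×10^-12·(0.0523)²) = 2.68×10^5 N/C.

|E| = 2.68e5 N/C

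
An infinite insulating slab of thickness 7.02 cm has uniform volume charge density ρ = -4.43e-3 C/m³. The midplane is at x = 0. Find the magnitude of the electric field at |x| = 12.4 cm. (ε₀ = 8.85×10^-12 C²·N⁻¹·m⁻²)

|E| ≈ 1.76e7 V/m

The point |x| = 12.4 cm lies outside the slab (half-thickness 0.0351 m). A symmetric pillbox spanning the full slab encloses Q_enc = ρ·d·A.
Flux = 2EA ⇒ E = |ρ|d/(2ε₀), independent of distance outside.
E = (4.43×10^-3)(0.0702)/(2·8.85×10^-12) = 1.76×10^7 N/C.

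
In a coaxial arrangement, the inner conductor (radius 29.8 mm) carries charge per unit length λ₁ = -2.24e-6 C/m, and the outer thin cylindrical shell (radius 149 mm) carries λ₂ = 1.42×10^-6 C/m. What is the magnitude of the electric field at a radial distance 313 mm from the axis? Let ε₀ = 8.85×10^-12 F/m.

4.71×10^4 N/C

By cylindrical symmetry E is radial; use a coaxial Gaussian cylinder of radius 313 mm and length L (r > 149 mm, enclosing both).
λ_enc = λ₁ + λ₂ = (-2.24e-6) + (1.42×10^-6) = -8.20×10^-7 C/m.
Since E is radial and uniform over the curved surface, Φ = E·2πrL = Q_enc/ε₀ = λ_enc L/ε₀.
E = |λ_enc|/(2πε₀r) = (8.20×10^-7)/(2π·8.85×10^-12·0.313) = 4.71e4 N/C.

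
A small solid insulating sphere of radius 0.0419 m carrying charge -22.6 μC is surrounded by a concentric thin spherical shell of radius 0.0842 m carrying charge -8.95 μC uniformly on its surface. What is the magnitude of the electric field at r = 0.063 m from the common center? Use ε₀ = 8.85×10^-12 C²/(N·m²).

|E| = 5.12×10^7 V/m

Take a concentric spherical Gaussian surface of radius r = 0.063 m (between the bodies, 0.0419 m < r < 0.0842 m).
The shell at 0.0842 m lies outside the Gaussian surface, so Q_enc = -22.6 μC = -2.26e-5 C.
Gauss's law: E·4πr² = Q_enc/ε₀.
E = |Q_enc|/(4πε₀r²) = (2.26×10^-5)/(4π·8.85×10^-12·(0.063)²) = 5.12×10^7 N/C.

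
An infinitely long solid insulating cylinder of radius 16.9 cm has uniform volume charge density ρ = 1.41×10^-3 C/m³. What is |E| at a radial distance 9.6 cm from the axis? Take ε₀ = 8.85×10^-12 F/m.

|E| = 7.65e6 N/C

By cylindrical symmetry E is radial; use a coaxial Gaussian cylinder of radius 9.6 cm and length L (r < R).
Charge inside radius r per length L is ρ·πr²·L, so λ_enc = ρπr² = 4.082×10^-5 C/m.
Gauss's law: E·2πrL = λ_enc L/ε₀.
E = |λ_enc|/(2πε₀r) = (4.082×10^-5)/(2π·8.85×10^-12·0.096) = 7.65e6 N/C.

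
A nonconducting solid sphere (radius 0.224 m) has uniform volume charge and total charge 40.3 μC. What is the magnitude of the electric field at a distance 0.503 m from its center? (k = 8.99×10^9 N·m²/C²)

E ≈ 1.43e6 V/m

Take a concentric spherical Gaussian surface of radius r = 0.503 m (r > R, so the entire charge is enclosed).
Q_enc = 40.3 μC = 4.03e-5 C.
Since E is radial and uniform over the Gaussian sphere, Φ = E·4πr² = Q_enc/ε₀.
E = k|Q_enc|/r² = (8.99×10^9)(4.03×10^-5)/(0.503)² = 1.43e6 N/C.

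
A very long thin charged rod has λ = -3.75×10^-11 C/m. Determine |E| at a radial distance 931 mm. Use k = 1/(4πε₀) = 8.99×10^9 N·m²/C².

Coaxial Gaussian cylinder, radius r = 931 mm, length L.
Q_enc = λL, so λ_enc = -3.75e-11 C/m.
By Gauss's law (flux through the curved wall only), E·2πrL = λ_enc L/ε₀.
E = 2k|λ_enc|/r = 2(8.99×10^9)(3.75×10^-11)/(0.931) = 0.724 N/C.

|E| = 0.724 N/C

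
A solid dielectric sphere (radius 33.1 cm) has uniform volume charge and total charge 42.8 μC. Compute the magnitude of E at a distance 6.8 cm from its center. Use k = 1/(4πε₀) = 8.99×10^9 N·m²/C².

Symmetry ⇒ E = E(r) r̂. Gaussian sphere of radius r = 6.8 cm (r < R).
Only the charge within r is enclosed: Q_enc = Q·(r/R)³ = (42.8 μC)·(6.8 cm/33.1 cm)³ = 3.711×10^-7 C.
Since E is radial and uniform over the Gaussian sphere, Φ = E·4πr² = Q_enc/ε₀.
E = k|Q_enc|/r² = (8.99×10^9)(3.711×10^-7)/(0.068)² = 7.21×10^5 N/C.

E ≈ 7.21e5 N/C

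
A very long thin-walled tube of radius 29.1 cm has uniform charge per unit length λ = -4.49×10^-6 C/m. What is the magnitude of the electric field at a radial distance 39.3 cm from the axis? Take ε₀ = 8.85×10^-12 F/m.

|E| = 2.05×10^5 N/C

Take a coaxial cylindrical Gaussian surface of radius r = 39.3 cm and length L (r > 29.1 cm).
The full line charge is enclosed: λ_enc = -4.49×10^-6 C/m.
Gauss's law: E·2πrL = λ_enc L/ε₀.
E = |λ_enc|/(2πε₀r) = (4.49×10^-6)/(2π·8.85×10^-12·0.393) = 2.05×10^5 N/C.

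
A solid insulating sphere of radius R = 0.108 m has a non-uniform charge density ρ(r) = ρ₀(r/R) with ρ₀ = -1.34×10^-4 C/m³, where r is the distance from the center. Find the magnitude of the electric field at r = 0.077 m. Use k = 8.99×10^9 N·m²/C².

|E| ≈ 2.08×10^5 V/m

Symmetry ⇒ E = E(r) r̂. Gaussian sphere of radius r = 0.077 m (r < R).
Q_enc = ∫₀^r ρ(r')·4πr'² dr' = (4πρ₀/R) ∫₀^r r'^3 dr' = 4πρ₀ r^4/(4·R) = -1.37×10^-7 C.
By Gauss's law, ∮E·dA = E·4πr² = Q_enc/ε₀.
E = k|Q_enc|/r² = (8.99×10^9)(1.37×10^-7)/(0.077)² = 2.08×10^5 N/C.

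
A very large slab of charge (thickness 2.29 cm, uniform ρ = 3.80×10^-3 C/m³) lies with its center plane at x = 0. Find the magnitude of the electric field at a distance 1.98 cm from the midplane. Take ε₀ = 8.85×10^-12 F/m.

|E| ≈ 4.92×10^6 N/C

The point |x| = 1.98 cm lies outside the slab (half-thickness 0.01145 m). A symmetric pillbox spanning the full slab encloses Q_enc = ρ·d·A.
Flux = 2EA ⇒ E = |ρ|d/(2ε₀), independent of distance outside.
E = (3.80×10^-3)(0.0229)/(2·8.85×10^-12) = 4.92e6 N/C.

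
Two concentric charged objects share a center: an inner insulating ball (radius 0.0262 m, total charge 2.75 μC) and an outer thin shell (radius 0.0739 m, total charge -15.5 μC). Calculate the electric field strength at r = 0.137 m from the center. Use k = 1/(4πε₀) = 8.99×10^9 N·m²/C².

Take a concentric spherical Gaussian surface of radius r = 0.137 m (r > 0.0739 m, enclosing both).
Q_enc = (2.75 μC) + (-15.5 μC) = -1.275e-5 C.
Since E is radial and uniform over the Gaussian sphere, Φ = E·4πr² = Q_enc/ε₀.
E = k|Q_enc|/r² = (8.99×10^9)(1.275×10^-5)/(0.137)² = 6.11×10^6 N/C.

E ≈ 6.11×10^6 N/C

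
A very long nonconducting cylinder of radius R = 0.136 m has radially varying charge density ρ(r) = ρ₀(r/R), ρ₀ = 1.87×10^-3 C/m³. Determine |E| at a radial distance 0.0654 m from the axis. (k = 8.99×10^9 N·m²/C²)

By cylindrical symmetry E is radial; use a coaxial Gaussian cylinder of radius 0.0654 m and length L (r < R).
λ_enc = ∫₀^r ρ(r')·2πr' dr' = (2πρ₀/R)·r^3/3 = 8.056×10^-6 C/m.
Gauss's law: E·2πrL = λ_enc L/ε₀.
E = 2k|λ_enc|/r = 2(8.99×10^9)(8.056e-6)/(0.0654) = 2.21×10^6 N/C.

E ≈ 2.21×10^6 V/m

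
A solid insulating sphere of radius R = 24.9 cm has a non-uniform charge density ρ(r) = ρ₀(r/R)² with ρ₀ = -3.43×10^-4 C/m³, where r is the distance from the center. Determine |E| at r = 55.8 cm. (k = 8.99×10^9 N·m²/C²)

|E| ≈ 3.84e5 N/C

Use a concentric Gaussian sphere at r = 55.8 cm (r > R, all charge enclosed).
Q_enc = 4π ∫₀^R ρ₀(r'/R)^2 r'² dr' = 4πρ₀R³/5 = -1.331×10^-5 C.
Applying ∮E·dA = Q_enc/ε₀ with Φ = E(4πr²):
E = k|Q_enc|/r² = (8.99×10^9)(1.331e-5)/(0.558)² = 3.84×10^5 N/C.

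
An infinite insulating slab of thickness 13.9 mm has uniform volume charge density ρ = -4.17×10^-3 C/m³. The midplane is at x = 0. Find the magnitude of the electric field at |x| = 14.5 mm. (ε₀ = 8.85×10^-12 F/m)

E ≈ 3.27×10^6 V/m

The point |x| = 14.5 mm lies outside the slab (half-thickness 0.00695 m). A symmetric pillbox spanning the full slab encloses Q_enc = ρ·d·A.
Flux = 2EA ⇒ E = |ρ|d/(2ε₀), independent of distance outside.
E = (4.17e-3)(0.0139)/(2·8.85×10^-12) = 3.27×10^6 N/C.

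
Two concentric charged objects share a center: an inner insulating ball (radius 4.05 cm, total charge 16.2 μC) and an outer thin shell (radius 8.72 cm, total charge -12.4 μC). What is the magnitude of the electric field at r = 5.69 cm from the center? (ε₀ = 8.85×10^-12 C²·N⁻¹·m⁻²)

E ≈ 4.50×10^7 N/C

Use a concentric Gaussian sphere at r = 5.69 cm (between the bodies, 4.05 cm < r < 8.72 cm).
Only the inner charge is enclosed; the outer shell contributes nothing inside itself. Q_enc = 16.2 μC = 1.62e-5 C.
Applying ∮E·dA = Q_enc/ε₀ with Φ = E(4πr²):
E = |Q_enc|/(4πε₀r²) = (1.62e-5)/(4π·8.85×10^-12·(0.0569)²) = 4.50e7 N/C.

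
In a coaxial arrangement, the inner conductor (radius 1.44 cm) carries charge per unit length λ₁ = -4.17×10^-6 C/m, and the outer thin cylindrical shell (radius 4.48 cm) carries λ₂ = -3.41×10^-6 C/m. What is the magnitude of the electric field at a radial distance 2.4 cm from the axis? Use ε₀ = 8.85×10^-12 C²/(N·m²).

E ≈ 3.12×10^6 N/C

Take a coaxial cylindrical Gaussian surface of radius r = 2.4 cm and length L (between the conductors, 1.44 cm < r < 4.48 cm).
The shell at 4.48 cm lies outside the Gaussian surface, so λ_enc = λ₁ = -4.17e-6 C/m.
Since E is radial and uniform over the curved surface, Φ = E·2πrL = Q_enc/ε₀ = λ_enc L/ε₀.
E = |λ_enc|/(2πε₀r) = (4.17×10^-6)/(2π·8.85×10^-12·0.024) = 3.12×10^6 N/C.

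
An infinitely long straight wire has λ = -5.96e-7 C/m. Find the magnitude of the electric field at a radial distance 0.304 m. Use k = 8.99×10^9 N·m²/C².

|E| = 3.53×10^4 N/C

By cylindrical symmetry E is radial; use a coaxial Gaussian cylinder of radius 0.304 m and length L.
Q_enc = λL, so λ_enc = -5.96×10^-7 C/m.
Gauss's law: E·2πrL = λ_enc L/ε₀.
E = 2k|λ_enc|/r = 2(8.99×10^9)(5.96×10^-7)/(0.304) = 3.53e4 N/C.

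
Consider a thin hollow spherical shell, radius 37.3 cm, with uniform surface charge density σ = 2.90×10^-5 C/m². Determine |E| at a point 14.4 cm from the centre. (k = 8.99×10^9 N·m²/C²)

Take a concentric spherical Gaussian surface of radius r = 14.4 cm (inside the shell, r < 37.3 cm).
All the charge is outside the Gaussian surface: Q_enc = 0, hence E = 0 everywhere inside the shell.

E = 0 (no enclosed charge)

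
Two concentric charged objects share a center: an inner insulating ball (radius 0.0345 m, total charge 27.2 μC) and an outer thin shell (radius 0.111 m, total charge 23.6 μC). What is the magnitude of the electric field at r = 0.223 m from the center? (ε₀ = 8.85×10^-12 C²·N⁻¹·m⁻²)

E ≈ 9.19×10^6 V/m

Symmetry ⇒ E = E(r) r̂. Gaussian sphere of radius r = 0.223 m (r > 0.111 m, enclosing both).
Q_enc = (27.2 μC) + (23.6 μC) = 5.08×10^-5 C.
Since E is radial and uniform over the Gaussian sphere, Φ = E·4πr² = Q_enc/ε₀.
E = |Q_enc|/(4πε₀r²) = (5.08×10^-5)/(4π·8.85×10^-12·(0.223)²) = 9.19e6 N/C.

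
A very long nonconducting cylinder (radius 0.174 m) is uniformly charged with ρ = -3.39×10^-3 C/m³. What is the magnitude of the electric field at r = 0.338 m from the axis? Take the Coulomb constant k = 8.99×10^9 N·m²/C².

By cylindrical symmetry E is radial; use a coaxial Gaussian cylinder of radius 0.338 m and length L (r > 0.174 m, full cross-section enclosed).
λ_enc = ρ·πR² = (-3.39×10^-3)π(0.174)² = -3.224e-4 C/m.
Since E is radial and uniform over the curved surface, Φ = E·2πrL = Q_enc/ε₀ = λ_enc L/ε₀.
E = 2k|λ_enc|/r = 2(8.99×10^9)(3.224×10^-4)/(0.338) = 1.72×10^7 N/C.

|E| ≈ 1.72×10^7 N/C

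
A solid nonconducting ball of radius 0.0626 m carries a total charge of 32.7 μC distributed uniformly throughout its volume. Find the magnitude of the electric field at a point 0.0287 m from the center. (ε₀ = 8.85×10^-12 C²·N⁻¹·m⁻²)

|E| ≈ 3.44×10^7 V/m

By spherical symmetry E is radial; choose a Gaussian sphere of radius r = 0.0287 m (r < R).
For a uniform sphere the enclosed fraction is (r/R)³, so Q_enc = (32.7 μC)(0.0287/0.0626)³ = 3.151e-6 C.
Applying ∮E·dA = Q_enc/ε₀ with Φ = E(4πr²):
E = |Q_enc|/(4πε₀r²) = (3.151e-6)/(4π·8.85×10^-12·(0.0287)²) = 3.44×10^7 N/C.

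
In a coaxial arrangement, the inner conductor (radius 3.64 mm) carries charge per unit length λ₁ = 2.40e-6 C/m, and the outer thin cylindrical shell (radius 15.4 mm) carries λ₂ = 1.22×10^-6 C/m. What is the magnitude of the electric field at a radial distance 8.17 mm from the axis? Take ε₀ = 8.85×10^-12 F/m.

|E| ≈ 5.28×10^6 N/C

By cylindrical symmetry E is radial; use a coaxial Gaussian cylinder of radius 8.17 mm and length L (between the conductors, 3.64 mm < r < 15.4 mm).
Only the inner wire is enclosed; the outer shell contributes nothing inside itself. λ_enc = λ₁ = 2.40×10^-6 C/m.
Applying ∮E·dA = Q_enc/ε₀ with the end caps contributing no flux:
E = |λ_enc|/(2πε₀r) = (2.40e-6)/(2π·8.85×10^-12·0.00817) = 5.28×10^6 N/C.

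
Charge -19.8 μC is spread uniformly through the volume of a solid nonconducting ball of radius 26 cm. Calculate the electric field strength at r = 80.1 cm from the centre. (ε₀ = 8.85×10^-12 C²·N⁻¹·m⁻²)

2.77e5 V/m

Use a concentric Gaussian sphere at r = 80.1 cm (r > R, so the entire charge is enclosed).
Q_enc = -19.8 μC = -1.98e-5 C.
Gauss's law: E·4πr² = Q_enc/ε₀.
E = |Q_enc|/(4πε₀r²) = (1.98e-5)/(4π·8.85×10^-12·(0.801)²) = 2.77×10^5 N/C.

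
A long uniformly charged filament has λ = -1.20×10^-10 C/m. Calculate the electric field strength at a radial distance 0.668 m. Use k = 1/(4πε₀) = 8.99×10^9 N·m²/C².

3.23 N/C

Coaxial Gaussian cylinder, radius r = 0.668 m, length L.
Q_enc = λL, so λ_enc = -1.20×10^-10 C/m.
Since E is radial and uniform over the curved surface, Φ = E·2πrL = Q_enc/ε₀ = λ_enc L/ε₀.
E = 2k|λ_enc|/r = 2(8.99×10^9)(1.20e-10)/(0.668) = 3.23 N/C.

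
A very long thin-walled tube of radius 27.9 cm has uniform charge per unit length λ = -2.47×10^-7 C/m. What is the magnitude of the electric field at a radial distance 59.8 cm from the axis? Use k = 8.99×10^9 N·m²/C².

Take a coaxial cylindrical Gaussian surface of radius r = 59.8 cm and length L (r > 27.9 cm).
The full line charge is enclosed: λ_enc = -2.47×10^-7 C/m.
Gauss's law: E·2πrL = λ_enc L/ε₀.
E = 2k|λ_enc|/r = 2(8.99×10^9)(2.47×10^-7)/(0.598) = 7.43e3 N/C.

E ≈ 7.43×10^3 N/C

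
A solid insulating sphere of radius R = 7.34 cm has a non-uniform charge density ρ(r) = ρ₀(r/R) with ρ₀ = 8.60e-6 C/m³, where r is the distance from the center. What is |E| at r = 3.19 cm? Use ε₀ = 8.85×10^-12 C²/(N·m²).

Symmetry ⇒ E = E(r) r̂. Gaussian sphere of radius r = 3.19 cm (r < R).
Q_enc = ∫₀^r ρ(r')·4πr'² dr' = (4πρ₀/R) ∫₀^r r'^3 dr' = 4πρ₀ r^4/(4·R) = 3.812e-10 C.
Gauss's law: E·4πr² = Q_enc/ε₀.
E = |Q_enc|/(4πε₀r²) = (3.812e-10)/(4π·8.85×10^-12·(0.0319)²) = 3.37×10^3 N/C.

3.37e3 N/C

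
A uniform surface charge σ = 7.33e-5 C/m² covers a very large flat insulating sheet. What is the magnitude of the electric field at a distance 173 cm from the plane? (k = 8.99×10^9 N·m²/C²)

E = 4.14e6 N/C

Choose a cylindrical pillbox piercing the sheet, end faces (area A) parallel to it.
Only the two end caps contribute flux: Φ = 2EA. With Q_enc = σA, Gauss's law gives E = |σ|/(2ε₀).
E = 2πk|σ| = 2π(8.99×10^9)(7.33×10^-5) = 4.14e6 N/C.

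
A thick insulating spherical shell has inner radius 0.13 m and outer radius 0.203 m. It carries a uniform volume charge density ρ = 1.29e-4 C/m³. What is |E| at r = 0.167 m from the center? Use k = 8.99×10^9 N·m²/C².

Use a concentric Gaussian sphere at r = 0.167 m (within the shell material, 0.13 m < r < 0.203 m).
Only the shell between 0.13 m and r is enclosed: Q_enc = ρ·(4π/3)(r³ − a³) = (1.29×10^-4)·(4π/3)·((0.167)³ − (0.13)³) = 1.33×10^-6 C.
Applying ∮E·dA = Q_enc/ε₀ with Φ = E(4πr²):
E = k|Q_enc|/r² = (8.99×10^9)(1.33×10^-6)/(0.167)² = 4.29e5 N/C.

E ≈ 4.29e5 N/C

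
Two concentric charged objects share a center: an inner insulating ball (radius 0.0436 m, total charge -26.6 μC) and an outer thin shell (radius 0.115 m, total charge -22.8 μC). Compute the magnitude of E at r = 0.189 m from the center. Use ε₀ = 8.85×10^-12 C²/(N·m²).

Symmetry ⇒ E = E(r) r̂. Gaussian sphere of radius r = 0.189 m (r > 0.115 m, enclosing both).
Q_enc = (-26.6 μC) + (-22.8 μC) = -4.94×10^-5 C.
Gauss's law: E·4πr² = Q_enc/ε₀.
E = |Q_enc|/(4πε₀r²) = (4.94×10^-5)/(4π·8.85×10^-12·(0.189)²) = 1.24×10^7 N/C.

1.24e7 N/C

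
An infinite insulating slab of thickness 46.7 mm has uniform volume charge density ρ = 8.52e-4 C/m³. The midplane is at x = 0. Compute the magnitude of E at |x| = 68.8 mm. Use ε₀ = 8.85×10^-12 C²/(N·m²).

The point |x| = 68.8 mm lies outside the slab (half-thickness 0.02335 m). A symmetric pillbox spanning the full slab encloses Q_enc = ρ·d·A.
Flux = 2EA ⇒ E = |ρ|d/(2ε₀), independent of distance outside.
E = (8.52×10^-4)(0.0467)/(2·8.85×10^-12) = 2.25×10^6 N/C.

|E| = 2.25×10^6 N/C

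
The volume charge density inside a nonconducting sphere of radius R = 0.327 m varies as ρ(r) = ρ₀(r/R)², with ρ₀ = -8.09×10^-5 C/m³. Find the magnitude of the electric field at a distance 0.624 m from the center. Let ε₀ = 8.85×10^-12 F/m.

Use a concentric Gaussian sphere at r = 0.624 m (r > R, all charge enclosed).
Q_enc = 4π ∫₀^R ρ₀(r'/R)^2 r'² dr' = 4πρ₀R³/5 = -7.109e-6 C.
Gauss's law: E·4πr² = Q_enc/ε₀.
E = |Q_enc|/(4πε₀r²) = (7.109×10^-6)/(4π·8.85×10^-12·(0.624)²) = 1.64×10^5 N/C.

|E| ≈ 1.64×10^5 V/m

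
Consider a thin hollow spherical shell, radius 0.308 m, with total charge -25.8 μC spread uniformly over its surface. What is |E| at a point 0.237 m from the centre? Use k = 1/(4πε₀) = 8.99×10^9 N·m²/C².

E = 0

Take a concentric spherical Gaussian surface of radius r = 0.237 m (inside the shell, r < 0.308 m).
No charge lies within this surface, so Q_enc = 0 and Gauss's law gives E·4πr² = 0 ⇒ E = 0.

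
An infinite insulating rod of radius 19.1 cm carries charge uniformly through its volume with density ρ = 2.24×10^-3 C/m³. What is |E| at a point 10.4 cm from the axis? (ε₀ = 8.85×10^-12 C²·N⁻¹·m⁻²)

By cylindrical symmetry E is radial; use a coaxial Gaussian cylinder of radius 10.4 cm and length L (r < R).
Charge inside radius r per length L is ρ·πr²·L, so λ_enc = ρπr² = 7.611×10^-5 C/m.
By Gauss's law (flux through the curved wall only), E·2πrL = λ_enc L/ε₀.
E = |λ_enc|/(2πε₀r) = (7.611×10^-5)/(2π·8.85×10^-12·0.104) = 1.32×10^7 N/C.

E ≈ 1.32×10^7 V/m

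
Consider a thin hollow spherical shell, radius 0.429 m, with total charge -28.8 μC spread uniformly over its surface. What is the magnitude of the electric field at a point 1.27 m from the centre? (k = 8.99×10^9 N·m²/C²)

Use a concentric Gaussian sphere at r = 1.27 m (r > 0.429 m).
The entire shell is enclosed: Q_enc = -2.88e-5 C.
By Gauss's law, ∮E·dA = E·4πr² = Q_enc/ε₀.
E = k|Q_enc|/r² = (8.99×10^9)(2.88×10^-5)/(1.27)² = 1.61e5 N/C.

E = 1.61e5 V/m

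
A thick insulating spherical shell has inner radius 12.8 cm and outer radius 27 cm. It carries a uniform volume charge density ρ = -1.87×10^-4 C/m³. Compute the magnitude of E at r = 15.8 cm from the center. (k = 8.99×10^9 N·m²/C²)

|E| ≈ 5.21e5 V/m

By spherical symmetry E is radial; choose a Gaussian sphere of radius r = 15.8 cm (within the shell material, 12.8 cm < r < 27 cm).
Enclosed charge is the volume from a to r: Q_enc = (4π/3)ρ(r³ − a³) = -1.447e-6 C.
Applying ∮E·dA = Q_enc/ε₀ with Φ = E(4πr²):
E = k|Q_enc|/r² = (8.99×10^9)(1.447e-6)/(0.158)² = 5.21×10^5 N/C.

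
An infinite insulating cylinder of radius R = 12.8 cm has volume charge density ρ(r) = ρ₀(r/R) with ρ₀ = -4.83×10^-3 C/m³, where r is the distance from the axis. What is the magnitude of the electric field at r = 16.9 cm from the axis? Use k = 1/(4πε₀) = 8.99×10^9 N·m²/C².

Take a coaxial cylindrical Gaussian surface of radius r = 16.9 cm and length L (r > R, full charge per length enclosed).
λ_enc = 2π ∫₀^R ρ₀(r'/R)^1 r' dr' = 2πρ₀R²/3 = -1.657e-4 C/m.
Since E is radial and uniform over the curved surface, Φ = E·2πrL = Q_enc/ε₀ = λ_enc L/ε₀.
E = 2k|λ_enc|/r = 2(8.99×10^9)(1.657×10^-4)/(0.169) = 1.76×10^7 N/C.

E ≈ 1.76×10^7 N/C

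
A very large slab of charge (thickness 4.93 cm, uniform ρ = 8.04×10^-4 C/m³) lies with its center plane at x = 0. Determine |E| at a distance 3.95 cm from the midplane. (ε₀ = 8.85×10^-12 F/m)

The point |x| = 3.95 cm lies outside the slab (half-thickness 0.02465 m). A symmetric pillbox spanning the full slab encloses Q_enc = ρ·d·A.
Flux = 2EA ⇒ E = |ρ|d/(2ε₀), independent of distance outside.
E = (8.04×10^-4)(0.0493)/(2·8.85×10^-12) = 2.24e6 N/C.

|E| = 2.24e6 V/m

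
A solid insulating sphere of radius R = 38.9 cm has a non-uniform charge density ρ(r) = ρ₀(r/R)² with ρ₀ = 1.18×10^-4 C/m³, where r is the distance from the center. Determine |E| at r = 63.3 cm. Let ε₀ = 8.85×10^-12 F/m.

|E| ≈ 3.92×10^5 V/m

Use a concentric Gaussian sphere at r = 63.3 cm (r > R, all charge enclosed).
Q_enc = 4π ∫₀^R ρ₀(r'/R)^2 r'² dr' = 4πρ₀R³/5 = 1.746×10^-5 C.
Applying ∮E·dA = Q_enc/ε₀ with Φ = E(4πr²):
E = |Q_enc|/(4πε₀r²) = (1.746×10^-5)/(4π·8.85×10^-12·(0.633)²) = 3.92×10^5 N/C.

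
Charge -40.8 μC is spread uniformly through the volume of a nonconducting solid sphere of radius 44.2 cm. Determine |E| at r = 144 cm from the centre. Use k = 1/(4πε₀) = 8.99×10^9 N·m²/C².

Take a concentric spherical Gaussian surface of radius r = 144 cm (r > R, so the entire charge is enclosed).
Q_enc = -40.8 μC = -4.08e-5 C.
By Gauss's law, ∮E·dA = E·4πr² = Q_enc/ε₀.
E = k|Q_enc|/r² = (8.99×10^9)(4.08×10^-5)/(1.44)² = 1.77e5 N/C.

1.77×10^5 V/m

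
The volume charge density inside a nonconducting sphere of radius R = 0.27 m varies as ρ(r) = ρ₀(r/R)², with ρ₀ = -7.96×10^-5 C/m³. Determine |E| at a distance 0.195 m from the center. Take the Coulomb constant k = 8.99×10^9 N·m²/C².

E ≈ 1.83e5 N/C

Use a concentric Gaussian sphere at r = 0.195 m (r < R).
Integrate the density: Q_enc = 4π ∫₀^r ρ₀(r'/R)^2 r'² dr' = 4πρ₀ r^5/(5·R²) = -7.737×10^-7 C.
Gauss's law: E·4πr² = Q_enc/ε₀.
E = k|Q_enc|/r² = (8.99×10^9)(7.737×10^-7)/(0.195)² = 1.83×10^5 N/C.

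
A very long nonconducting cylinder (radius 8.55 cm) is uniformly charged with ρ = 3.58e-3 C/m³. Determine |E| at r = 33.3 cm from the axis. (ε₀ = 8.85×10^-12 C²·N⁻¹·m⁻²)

|E| = 4.44e6 N/C

Choose a coaxial cylinder of radius r = 33.3 cm (arbitrary length L) as the Gaussian surface (r > 8.55 cm, full cross-section enclosed).
λ_enc = ρ·πR² = (3.58×10^-3)π(0.0855)² = 8.222e-5 C/m.
Since E is radial and uniform over the curved surface, Φ = E·2πrL = Q_enc/ε₀ = λ_enc L/ε₀.
E = |λ_enc|/(2πε₀r) = (8.222e-5)/(2π·8.85×10^-12·0.333) = 4.44×10^6 N/C.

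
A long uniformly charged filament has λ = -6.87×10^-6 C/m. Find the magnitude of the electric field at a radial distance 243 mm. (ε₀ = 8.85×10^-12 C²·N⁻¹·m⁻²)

Choose a coaxial cylinder of radius r = 243 mm (arbitrary length L) as the Gaussian surface.
Q_enc = λL, so λ_enc = -6.87×10^-6 C/m.
Since E is radial and uniform over the curved surface, Φ = E·2πrL = Q_enc/ε₀ = λ_enc L/ε₀.
E = |λ_enc|/(2πε₀r) = (6.87×10^-6)/(2π·8.85×10^-12·0.243) = 5.08×10^5 N/C.

E ≈ 5.08e5 V/m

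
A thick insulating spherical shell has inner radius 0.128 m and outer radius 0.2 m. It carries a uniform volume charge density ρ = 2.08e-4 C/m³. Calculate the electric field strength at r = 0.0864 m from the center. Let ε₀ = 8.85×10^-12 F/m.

E = 0 (no enclosed charge)

Symmetry ⇒ E = E(r) r̂. Gaussian sphere of radius r = 0.0864 m (r < 0.128 m, inside the empty cavity).
Q_enc = 0 (all charge lies at larger r); Gauss's law gives E = 0.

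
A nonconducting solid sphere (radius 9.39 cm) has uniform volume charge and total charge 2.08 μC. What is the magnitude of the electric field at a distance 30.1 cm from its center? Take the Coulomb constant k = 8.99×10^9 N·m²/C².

Symmetry ⇒ E = E(r) r̂. Gaussian sphere of radius r = 30.1 cm (r > R, so the entire charge is enclosed).
Q_enc = 2.08 μC = 2.08×10^-6 C.
Applying ∮E·dA = Q_enc/ε₀ with Φ = E(4πr²):
E = k|Q_enc|/r² = (8.99×10^9)(2.08e-6)/(0.301)² = 2.06×10^5 N/C.

|E| = 2.06×10^5 V/m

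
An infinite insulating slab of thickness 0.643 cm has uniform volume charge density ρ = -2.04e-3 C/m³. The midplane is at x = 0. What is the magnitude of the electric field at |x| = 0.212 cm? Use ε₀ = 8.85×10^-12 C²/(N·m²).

By symmetry E is perpendicular to the slab. A Gaussian pillbox from −0.212 cm to +0.212 cm (face area A) lies entirely within the slab.
Q_enc = ρ·(2x)·A and flux = 2EA, so 2EA = 2ρxA/ε₀ ⇒ E = |ρ|x/ε₀.
E = (2.04e-3)(0.00212)/(8.85×10^-12) = 4.89e5 N/C.

4.89×10^5 N/C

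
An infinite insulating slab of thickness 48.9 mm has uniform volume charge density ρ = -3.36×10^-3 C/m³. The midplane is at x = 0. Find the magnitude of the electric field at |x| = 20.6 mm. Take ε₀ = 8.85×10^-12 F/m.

By symmetry E is perpendicular to the slab. A Gaussian pillbox from −20.6 mm to +20.6 mm (face area A) lies entirely within the slab.
Q_enc = ρ·(2x)·A and flux = 2EA, so 2EA = 2ρxA/ε₀ ⇒ E = |ρ|x/ε₀.
E = (3.36×10^-3)(0.0206)/(8.85×10^-12) = 7.82×10^6 N/C.

E ≈ 7.82×10^6 V/m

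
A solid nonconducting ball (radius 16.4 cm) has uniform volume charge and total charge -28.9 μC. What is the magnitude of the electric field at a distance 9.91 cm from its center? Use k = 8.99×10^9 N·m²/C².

Symmetry ⇒ E = E(r) r̂. Gaussian sphere of radius r = 9.91 cm (r < R).
Only the charge within r is enclosed: Q_enc = Q·(r/R)³ = (-28.9 μC)·(9.91 cm/16.4 cm)³ = -6.377×10^-6 C.
Since E is radial and uniform over the Gaussian sphere, Φ = E·4πr² = Q_enc/ε₀.
E = k|Q_enc|/r² = (8.99×10^9)(6.377×10^-6)/(0.0991)² = 5.84e6 N/C.

5.84×10^6 N/C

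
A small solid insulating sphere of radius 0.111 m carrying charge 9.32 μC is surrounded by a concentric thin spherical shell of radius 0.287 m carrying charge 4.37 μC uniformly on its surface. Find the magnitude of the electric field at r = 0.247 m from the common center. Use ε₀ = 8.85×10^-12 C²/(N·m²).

Symmetry ⇒ E = E(r) r̂. Gaussian sphere of radius r = 0.247 m (between the bodies, 0.111 m < r < 0.287 m).
The shell at 0.287 m lies outside the Gaussian surface, so Q_enc = 9.32 μC = 9.32e-6 C.
By Gauss's law, ∮E·dA = E·4πr² = Q_enc/ε₀.
E = |Q_enc|/(4πε₀r²) = (9.32×10^-6)/(4π·8.85×10^-12·(0.247)²) = 1.37e6 N/C.

E ≈ 1.37e6 N/C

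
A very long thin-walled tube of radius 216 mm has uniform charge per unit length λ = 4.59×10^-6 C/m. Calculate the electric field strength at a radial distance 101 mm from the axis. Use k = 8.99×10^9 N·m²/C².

E = 0 (no enclosed charge)

Take a coaxial cylindrical Gaussian surface of radius r = 101 mm and length L (r < 216 mm, inside the shell).
All the surface charge lies outside this cylinder: Q_enc = 0, hence E = 0.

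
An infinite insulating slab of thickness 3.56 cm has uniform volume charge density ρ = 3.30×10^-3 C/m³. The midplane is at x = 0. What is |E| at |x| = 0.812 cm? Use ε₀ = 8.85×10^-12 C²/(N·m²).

E ≈ 3.03×10^6 N/C

By symmetry E is perpendicular to the slab. A Gaussian pillbox from −0.812 cm to +0.812 cm (face area A) lies entirely within the slab.
Q_enc = ρ·(2x)·A and flux = 2EA, so 2EA = 2ρxA/ε₀ ⇒ E = |ρ|x/ε₀.
E = (3.30×10^-3)(0.00812)/(8.85×10^-12) = 3.03e6 N/C.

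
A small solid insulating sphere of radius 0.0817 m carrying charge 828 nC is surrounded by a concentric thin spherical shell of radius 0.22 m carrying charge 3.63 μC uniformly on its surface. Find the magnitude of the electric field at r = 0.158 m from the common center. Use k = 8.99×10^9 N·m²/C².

Use a concentric Gaussian sphere at r = 0.158 m (between the bodies, 0.0817 m < r < 0.22 m).
The shell at 0.22 m lies outside the Gaussian surface, so Q_enc = 828 nC = 8.28×10^-7 C.
Gauss's law: E·4πr² = Q_enc/ε₀.
E = k|Q_enc|/r² = (8.99×10^9)(8.28×10^-7)/(0.158)² = 2.98e5 N/C.

E ≈ 2.98×10^5 N/C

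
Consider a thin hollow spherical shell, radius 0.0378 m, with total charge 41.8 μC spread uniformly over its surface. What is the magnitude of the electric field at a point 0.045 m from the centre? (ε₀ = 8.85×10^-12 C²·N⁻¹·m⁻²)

E ≈ 1.86×10^8 N/C

Symmetry ⇒ E = E(r) r̂. Gaussian sphere of radius r = 0.045 m (r > 0.0378 m).
The entire shell is enclosed: Q_enc = 4.18×10^-5 C.
By Gauss's law, ∮E·dA = E·4πr² = Q_enc/ε₀.
E = |Q_enc|/(4πε₀r²) = (4.18×10^-5)/(4π·8.85×10^-12·(0.045)²) = 1.86×10^8 N/C.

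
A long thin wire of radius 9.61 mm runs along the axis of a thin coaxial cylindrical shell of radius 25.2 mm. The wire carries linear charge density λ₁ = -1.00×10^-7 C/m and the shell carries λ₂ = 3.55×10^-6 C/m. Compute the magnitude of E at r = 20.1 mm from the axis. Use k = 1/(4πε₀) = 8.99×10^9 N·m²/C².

|E| = 8.95×10^4 N/C

Choose a coaxial cylinder of radius r = 20.1 mm (arbitrary length L) as the Gaussian surface (between the conductors, 9.61 mm < r < 25.2 mm).
The shell at 25.2 mm lies outside the Gaussian surface, so λ_enc = λ₁ = -1.00×10^-7 C/m.
Gauss's law: E·2πrL = λ_enc L/ε₀.
E = 2k|λ_enc|/r = 2(8.99×10^9)(1.00×10^-7)/(0.0201) = 8.95e4 N/C.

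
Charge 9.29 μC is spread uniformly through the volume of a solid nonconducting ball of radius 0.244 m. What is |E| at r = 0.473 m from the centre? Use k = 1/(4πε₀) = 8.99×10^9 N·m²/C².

|E| = 3.73×10^5 N/C

Use a concentric Gaussian sphere at r = 0.473 m (r > R, so the entire charge is enclosed).
Q_enc = 9.29 μC = 9.29e-6 C.
By Gauss's law, ∮E·dA = E·4πr² = Q_enc/ε₀.
E = k|Q_enc|/r² = (8.99×10^9)(9.29e-6)/(0.473)² = 3.73×10^5 N/C.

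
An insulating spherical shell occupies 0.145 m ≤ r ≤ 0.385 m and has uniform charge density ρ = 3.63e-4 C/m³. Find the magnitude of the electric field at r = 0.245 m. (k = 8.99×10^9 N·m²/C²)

By spherical symmetry E is radial; choose a Gaussian sphere of radius r = 0.245 m (within the shell material, 0.145 m < r < 0.385 m).
Enclosed charge is the volume from a to r: Q_enc = (4π/3)ρ(r³ − a³) = 1.773×10^-5 C.
By Gauss's law, ∮E·dA = E·4πr² = Q_enc/ε₀.
E = k|Q_enc|/r² = (8.99×10^9)(1.773e-5)/(0.245)² = 2.65e6 N/C.

|E| ≈ 2.65e6 N/C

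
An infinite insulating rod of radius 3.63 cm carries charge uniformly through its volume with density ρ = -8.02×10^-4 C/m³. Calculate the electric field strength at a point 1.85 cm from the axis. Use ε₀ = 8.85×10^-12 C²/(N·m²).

Choose a coaxial cylinder of radius r = 1.85 cm (arbitrary length L) as the Gaussian surface (r < R).
Enclosed charge per unit length: λ_enc = ρ·πr² = (-8.02×10^-4)π(0.0185)² = -8.623×10^-7 C/m.
By Gauss's law (flux through the curved wall only), E·2πrL = λ_enc L/ε₀.
E = |λ_enc|/(2πε₀r) = (8.623e-7)/(2π·8.85×10^-12·0.0185) = 8.38×10^5 N/C.

E = 8.38×10^5 N/C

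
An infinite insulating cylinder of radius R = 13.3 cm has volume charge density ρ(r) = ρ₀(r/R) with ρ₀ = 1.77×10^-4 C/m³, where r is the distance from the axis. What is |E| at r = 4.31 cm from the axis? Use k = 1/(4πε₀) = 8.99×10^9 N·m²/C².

9.31×10^4 N/C

Choose a coaxial cylinder of radius r = 4.31 cm (arbitrary length L) as the Gaussian surface (r < R).
Integrating ρ over the cross-section to radius r: λ_enc = (2πρ₀/R) ∫₀^r r'^2 dr' = 2πρ₀ r^3/(3·R) = 2.232e-7 C/m.
Applying ∮E·dA = Q_enc/ε₀ with the end caps contributing no flux:
E = 2k|λ_enc|/r = 2(8.99×10^9)(2.232×10^-7)/(0.0431) = 9.31×10^4 N/C.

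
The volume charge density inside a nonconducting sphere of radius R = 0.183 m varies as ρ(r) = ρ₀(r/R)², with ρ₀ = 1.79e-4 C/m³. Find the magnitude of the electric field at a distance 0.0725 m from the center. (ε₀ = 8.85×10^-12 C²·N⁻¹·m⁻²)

By spherical symmetry E is radial; choose a Gaussian sphere of radius r = 0.0725 m (r < R).
Integrate the density: Q_enc = 4π ∫₀^r ρ₀(r'/R)^2 r'² dr' = 4πρ₀ r^5/(5·R²) = 2.691×10^-8 C.
Since E is radial and uniform over the Gaussian sphere, Φ = E·4πr² = Q_enc/ε₀.
E = |Q_enc|/(4πε₀r²) = (2.691×10^-8)/(4π·8.85×10^-12·(0.0725)²) = 4.60×10^4 N/C.

4.60×10^4 N/C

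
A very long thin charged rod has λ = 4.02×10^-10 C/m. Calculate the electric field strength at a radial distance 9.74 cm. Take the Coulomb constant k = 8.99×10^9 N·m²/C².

By cylindrical symmetry E is radial; use a coaxial Gaussian cylinder of radius 9.74 cm and length L.
Q_enc = λL, so λ_enc = 4.02×10^-10 C/m.
Applying ∮E·dA = Q_enc/ε₀ with the end caps contributing no flux:
E = 2k|λ_enc|/r = 2(8.99×10^9)(4.02×10^-10)/(0.0974) = 74.2 N/C.

|E| = 74.2 N/C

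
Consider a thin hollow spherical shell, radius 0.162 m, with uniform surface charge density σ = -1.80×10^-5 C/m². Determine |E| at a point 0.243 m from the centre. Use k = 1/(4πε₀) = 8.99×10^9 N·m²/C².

Use a concentric Gaussian sphere at r = 0.243 m (r > 0.162 m).
The entire shell is enclosed: Q_enc = σ·4πR² = (-1.80×10^-5)·4π·(0.162)² = -5.936×10^-6 C.
Gauss's law: E·4πr² = Q_enc/ε₀.
E = k|Q_enc|/r² = (8.99×10^9)(5.936e-6)/(0.243)² = 9.04×10^5 N/C.

|E| ≈ 9.04×10^5 N/C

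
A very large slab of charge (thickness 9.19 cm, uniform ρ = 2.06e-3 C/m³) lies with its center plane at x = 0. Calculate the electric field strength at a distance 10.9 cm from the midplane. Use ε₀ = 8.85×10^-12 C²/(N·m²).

The point |x| = 10.9 cm lies outside the slab (half-thickness 0.04595 m). A symmetric pillbox spanning the full slab encloses Q_enc = ρ·d·A.
Flux = 2EA ⇒ E = |ρ|d/(2ε₀), independent of distance outside.
E = (2.06e-3)(0.0919)/(2·8.85×10^-12) = 1.07e7 N/C.

1.07×10^7 N/C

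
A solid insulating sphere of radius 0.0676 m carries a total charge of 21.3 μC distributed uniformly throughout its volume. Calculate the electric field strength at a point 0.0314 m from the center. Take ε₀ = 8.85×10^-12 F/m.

Symmetry ⇒ E = E(r) r̂. Gaussian sphere of radius r = 0.0314 m (r < R).
For a uniform sphere the enclosed fraction is (r/R)³, so Q_enc = (21.3 μC)(0.0314/0.0676)³ = 2.135e-6 C.
Gauss's law: E·4πr² = Q_enc/ε₀.
E = |Q_enc|/(4πε₀r²) = (2.135e-6)/(4π·8.85×10^-12·(0.0314)²) = 1.95×10^7 N/C.

|E| = 1.95×10^7 N/C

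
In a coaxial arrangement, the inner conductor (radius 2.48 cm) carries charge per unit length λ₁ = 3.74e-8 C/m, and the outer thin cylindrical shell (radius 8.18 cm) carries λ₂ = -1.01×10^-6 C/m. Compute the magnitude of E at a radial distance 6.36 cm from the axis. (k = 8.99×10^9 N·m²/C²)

E = 1.06×10^4 V/m

By cylindrical symmetry E is radial; use a coaxial Gaussian cylinder of radius 6.36 cm and length L (between the conductors, 2.48 cm < r < 8.18 cm).
Only the inner wire is enclosed; the outer shell contributes nothing inside itself. λ_enc = λ₁ = 3.74e-8 C/m.
Applying ∮E·dA = Q_enc/ε₀ with the end caps contributing no flux:
E = 2k|λ_enc|/r = 2(8.99×10^9)(3.74×10^-8)/(0.0636) = 1.06×10^4 N/C.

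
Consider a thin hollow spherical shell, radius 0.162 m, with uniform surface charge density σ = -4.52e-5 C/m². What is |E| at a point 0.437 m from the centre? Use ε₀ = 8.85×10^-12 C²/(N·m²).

7.02×10^5 N/C

Symmetry ⇒ E = E(r) r̂. Gaussian sphere of radius r = 0.437 m (r > 0.162 m).
The entire shell is enclosed: Q_enc = σ·4πR² = (-4.52e-5)·4π·(0.162)² = -1.491×10^-5 C.
By Gauss's law, ∮E·dA = E·4πr² = Q_enc/ε₀.
E = |Q_enc|/(4πε₀r²) = (1.491×10^-5)/(4π·8.85×10^-12·(0.437)²) = 7.02×10^5 N/C.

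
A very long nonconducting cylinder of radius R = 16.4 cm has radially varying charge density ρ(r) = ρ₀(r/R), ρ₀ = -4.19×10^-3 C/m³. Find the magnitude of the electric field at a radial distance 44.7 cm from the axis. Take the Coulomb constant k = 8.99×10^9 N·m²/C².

9.49×10^6 N/C

Choose a coaxial cylinder of radius r = 44.7 cm (arbitrary length L) as the Gaussian surface (r > R, full charge per length enclosed).
λ_enc = 2π ∫₀^R ρ₀(r'/R)^1 r' dr' = 2πρ₀R²/3 = -2.36×10^-4 C/m.
Applying ∮E·dA = Q_enc/ε₀ with the end caps contributing no flux:
E = 2k|λ_enc|/r = 2(8.99×10^9)(2.36×10^-4)/(0.447) = 9.49×10^6 N/C.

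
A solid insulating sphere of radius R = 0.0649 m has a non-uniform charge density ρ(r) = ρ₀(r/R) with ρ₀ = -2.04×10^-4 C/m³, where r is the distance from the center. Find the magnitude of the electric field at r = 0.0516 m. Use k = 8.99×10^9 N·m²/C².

By spherical symmetry E is radial; choose a Gaussian sphere of radius r = 0.0516 m (r < R).
Q_enc = ∫₀^r ρ(r')·4πr'² dr' = (4πρ₀/R) ∫₀^r r'^3 dr' = 4πρ₀ r^4/(4·R) = -7.001e-8 C.
Since E is radial and uniform over the Gaussian sphere, Φ = E·4πr² = Q_enc/ε₀.
E = k|Q_enc|/r² = (8.99×10^9)(7.001×10^-8)/(0.0516)² = 2.36×10^5 N/C.

2.36e5 V/m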